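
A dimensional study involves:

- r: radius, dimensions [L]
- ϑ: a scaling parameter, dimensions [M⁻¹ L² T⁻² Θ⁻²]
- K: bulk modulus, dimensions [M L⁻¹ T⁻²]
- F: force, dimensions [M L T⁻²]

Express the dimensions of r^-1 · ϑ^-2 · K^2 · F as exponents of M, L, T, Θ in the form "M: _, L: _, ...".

Collect each base-dimension exponent across the product:
  M: −(0) − 2·(-1) + 2·(1) + (1) = 5
  L: −(1) − 2·(2) + 2·(-1) + (1) = -6
  T: −(0) − 2·(-2) + 2·(-2) + (-2) = -2
  Θ: −(0) − 2·(-2) + 2·(0) + (0) = 4
So the dimensions are [M⁵ L⁻⁶ T⁻² Θ⁴].

M: 5, L: -6, T: -2, Θ: 4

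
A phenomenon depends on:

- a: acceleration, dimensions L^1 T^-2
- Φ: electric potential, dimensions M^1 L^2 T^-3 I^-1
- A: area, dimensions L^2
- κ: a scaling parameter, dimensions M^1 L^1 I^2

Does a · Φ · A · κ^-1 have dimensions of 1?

no

Sum the exponent of each base dimension across the product:
  M: [a]_M + [Φ]_M + [A]_M − [κ]_M = (0) + (1) + (0) − (1) = 0
  L: [a]_L + [Φ]_L + [A]_L − [κ]_L = (1) + (2) + (2) − (1) = 4
  T: [a]_T + [Φ]_T + [A]_T − [κ]_T = (-2) + (-3) + (0) − (0) = -5
  I: [a]_I + [Φ]_I + [A]_I − [κ]_I = (0) + (-1) + (0) − (2) = -3
Net dimensions [L⁴ T⁻⁵ I⁻³] ≠ [1] — not dimensionless.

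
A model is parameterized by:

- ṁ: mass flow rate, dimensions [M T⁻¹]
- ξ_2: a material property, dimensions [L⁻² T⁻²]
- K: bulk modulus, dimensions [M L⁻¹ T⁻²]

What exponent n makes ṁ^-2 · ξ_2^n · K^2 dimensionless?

-1

Balance the L exponent: (-2)·n from ξ_2, plus −2·(0) + 2·(-1) = -2 from the rest, must sum to zero.
-2n − 2 = 0, so n = -1.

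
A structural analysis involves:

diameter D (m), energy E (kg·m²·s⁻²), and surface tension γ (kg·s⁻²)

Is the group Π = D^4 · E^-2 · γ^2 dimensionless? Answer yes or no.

Sum the exponent of each base dimension across the product:
  M: 4·[D]_M − 2·[E]_M + 2·[γ]_M = 4·(0) − 2·(1) + 2·(1) = 0
  L: 4·[D]_L − 2·[E]_L + 2·[γ]_L = 4·(1) − 2·(2) + 2·(0) = 0
  T: 4·[D]_T − 2·[E]_T + 2·[γ]_T = 4·(0) − 2·(-2) + 2·(-2) = 0
All base exponents vanish — dimensionless.

yes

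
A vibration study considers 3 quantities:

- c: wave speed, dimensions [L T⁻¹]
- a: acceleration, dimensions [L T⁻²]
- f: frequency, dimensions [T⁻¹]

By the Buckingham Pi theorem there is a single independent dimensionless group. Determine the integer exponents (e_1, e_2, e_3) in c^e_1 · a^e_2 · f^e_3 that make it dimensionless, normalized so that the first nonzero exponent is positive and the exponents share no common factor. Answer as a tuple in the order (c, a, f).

(1, -1, 1)

L: e_1·(1) + e_2·(1) + e_3·(0) = 0
T: e_1·(-1) + e_2·(-2) + e_3·(-1) = 0
Solving this homogeneous linear system for the smallest-integer solution (first nonzero entry positive) gives (1, -1, 1).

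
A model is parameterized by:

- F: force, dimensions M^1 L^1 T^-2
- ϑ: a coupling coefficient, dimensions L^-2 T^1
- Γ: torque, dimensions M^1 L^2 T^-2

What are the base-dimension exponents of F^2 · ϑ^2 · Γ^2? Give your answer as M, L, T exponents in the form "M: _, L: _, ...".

M: 4, L: 2, T: -6

Collect each base-dimension exponent across the product:
  M: 2·(1) + 2·(0) + 2·(1) = 4
  L: 2·(1) + 2·(-2) + 2·(2) = 2
  T: 2·(-2) + 2·(1) + 2·(-2) = -6
So the dimensions are [M⁴ L² T⁻⁶].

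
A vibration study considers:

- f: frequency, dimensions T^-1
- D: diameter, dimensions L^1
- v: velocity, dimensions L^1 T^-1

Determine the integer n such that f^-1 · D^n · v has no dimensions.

Balance the L exponent: (1)·n from D, plus −(0) + (1) = 1 from the rest, must sum to zero.
n + 1 = 0, so n = -1.

-1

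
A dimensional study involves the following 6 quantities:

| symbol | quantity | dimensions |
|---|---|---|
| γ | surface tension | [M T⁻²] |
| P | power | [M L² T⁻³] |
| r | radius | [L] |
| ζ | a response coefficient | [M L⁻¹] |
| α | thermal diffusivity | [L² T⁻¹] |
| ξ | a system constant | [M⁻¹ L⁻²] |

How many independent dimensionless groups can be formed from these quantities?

3

There are 6 variables and 3 base dimensions (M, L, T).
The dimension matrix has rank 3.
Independent dimensionless groups: 6 − 3 = 3.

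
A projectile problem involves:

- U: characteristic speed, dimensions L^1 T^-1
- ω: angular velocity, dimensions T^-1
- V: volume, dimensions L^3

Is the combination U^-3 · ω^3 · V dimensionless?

yes

Sum the exponent of each base dimension across the product:
  L: −3·[U]_L + 3·[ω]_L + [V]_L = −3·(1) + 3·(0) + (3) = 0
  T: −3·[U]_T + 3·[ω]_T + [V]_T = −3·(-1) + 3·(-1) + (0) = 0
All base exponents vanish — dimensionless.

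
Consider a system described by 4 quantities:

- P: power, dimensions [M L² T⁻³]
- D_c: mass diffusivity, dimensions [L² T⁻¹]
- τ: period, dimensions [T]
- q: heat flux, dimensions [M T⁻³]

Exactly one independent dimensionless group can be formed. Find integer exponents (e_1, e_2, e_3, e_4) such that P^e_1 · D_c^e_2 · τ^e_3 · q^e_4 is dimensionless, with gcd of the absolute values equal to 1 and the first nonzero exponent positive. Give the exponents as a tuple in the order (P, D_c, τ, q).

(1, -1, -1, -1)

M: e_1·(1) + e_2·(0) + e_3·(0) + e_4·(1) = 0
L: e_1·(2) + e_2·(2) + e_3·(0) + e_4·(0) = 0
T: e_1·(-3) + e_2·(-1) + e_3·(1) + e_4·(-3) = 0
Solving this homogeneous linear system for the smallest-integer solution (first nonzero entry positive) gives (1, -1, -1, -1).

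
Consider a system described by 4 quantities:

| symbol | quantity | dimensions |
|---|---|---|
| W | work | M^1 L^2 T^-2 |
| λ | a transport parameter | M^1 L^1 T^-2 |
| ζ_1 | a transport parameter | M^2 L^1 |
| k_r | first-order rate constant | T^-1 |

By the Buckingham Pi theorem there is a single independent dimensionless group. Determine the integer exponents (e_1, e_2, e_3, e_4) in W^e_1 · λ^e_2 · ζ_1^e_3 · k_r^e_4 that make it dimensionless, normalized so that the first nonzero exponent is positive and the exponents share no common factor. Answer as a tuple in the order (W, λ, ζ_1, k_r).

(1, -3, 1, 4)

M: e_1·(1) + e_2·(1) + e_3·(2) + e_4·(0) = 0
L: e_1·(2) + e_2·(1) + e_3·(1) + e_4·(0) = 0
T: e_1·(-2) + e_2·(-2) + e_3·(0) + e_4·(-1) = 0
Solving this homogeneous linear system for the smallest-integer solution (first nonzero entry positive) gives (1, -3, 1, 4).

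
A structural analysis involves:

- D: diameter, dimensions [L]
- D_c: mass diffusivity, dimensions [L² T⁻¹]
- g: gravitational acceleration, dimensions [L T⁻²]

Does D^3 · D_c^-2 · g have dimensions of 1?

Sum the exponent of each base dimension across the product:
  L: 3·[D]_L − 2·[D_c]_L + [g]_L = 3·(1) − 2·(2) + (1) = 0
  T: 3·[D]_T − 2·[D_c]_T + [g]_T = 3·(0) − 2·(-1) + (-2) = 0
All base exponents vanish — dimensionless.

yes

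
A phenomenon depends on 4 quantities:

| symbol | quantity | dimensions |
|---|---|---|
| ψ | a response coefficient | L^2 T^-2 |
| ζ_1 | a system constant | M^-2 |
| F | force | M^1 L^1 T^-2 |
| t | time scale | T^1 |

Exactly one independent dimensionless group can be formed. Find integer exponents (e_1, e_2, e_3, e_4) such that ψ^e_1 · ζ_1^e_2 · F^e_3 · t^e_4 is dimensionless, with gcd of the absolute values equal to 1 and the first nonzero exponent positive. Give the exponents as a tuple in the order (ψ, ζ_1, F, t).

(1, -1, -2, -2)

M: e_1·(0) + e_2·(-2) + e_3·(1) + e_4·(0) = 0
L: e_1·(2) + e_2·(0) + e_3·(1) + e_4·(0) = 0
T: e_1·(-2) + e_2·(0) + e_3·(-2) + e_4·(1) = 0
Solving this homogeneous linear system for the smallest-integer solution (first nonzero entry positive) gives (1, -1, -2, -2).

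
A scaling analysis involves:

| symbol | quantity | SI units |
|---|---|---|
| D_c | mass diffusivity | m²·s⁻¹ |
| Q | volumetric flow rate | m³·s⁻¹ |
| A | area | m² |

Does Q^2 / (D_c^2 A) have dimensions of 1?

yes

Sum the exponent of each base dimension across the product:
  L: −2·[D_c]_L + 2·[Q]_L − [A]_L = −2·(2) + 2·(3) − (2) = 0
  T: −2·[D_c]_T + 2·[Q]_T − [A]_T = −2·(-1) + 2·(-1) − (0) = 0
All base exponents vanish — dimensionless.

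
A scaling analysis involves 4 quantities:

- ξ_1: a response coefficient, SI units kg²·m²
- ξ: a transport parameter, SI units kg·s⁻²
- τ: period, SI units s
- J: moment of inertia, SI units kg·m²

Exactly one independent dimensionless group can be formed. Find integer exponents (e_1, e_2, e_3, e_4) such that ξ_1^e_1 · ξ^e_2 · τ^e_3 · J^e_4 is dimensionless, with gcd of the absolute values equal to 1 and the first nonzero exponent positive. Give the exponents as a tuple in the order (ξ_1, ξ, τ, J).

M: e_1·(2) + e_2·(1) + e_3·(0) + e_4·(1) = 0
L: e_1·(2) + e_2·(0) + e_3·(0) + e_4·(2) = 0
T: e_1·(0) + e_2·(-2) + e_3·(1) + e_4·(0) = 0
Solving this homogeneous linear system for the smallest-integer solution (first nonzero entry positive) gives (1, -1, -2, -1).

(1, -1, -2, -1)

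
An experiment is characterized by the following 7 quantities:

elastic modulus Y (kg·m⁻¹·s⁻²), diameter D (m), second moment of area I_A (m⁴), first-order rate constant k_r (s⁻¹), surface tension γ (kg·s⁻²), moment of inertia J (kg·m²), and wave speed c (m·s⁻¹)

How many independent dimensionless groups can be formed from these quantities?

4

There are 7 variables and 3 base dimensions (M, L, T).
The dimension matrix has rank 3.
Independent dimensionless groups: 7 − 3 = 4.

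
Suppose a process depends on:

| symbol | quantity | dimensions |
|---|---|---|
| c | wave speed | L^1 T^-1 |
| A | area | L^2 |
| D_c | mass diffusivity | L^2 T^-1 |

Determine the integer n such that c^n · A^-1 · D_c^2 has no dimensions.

-2

Balance the L exponent: (1)·n from c, plus −(2) + 2·(2) = 2 from the rest, must sum to zero.
n + 2 = 0, so n = -2.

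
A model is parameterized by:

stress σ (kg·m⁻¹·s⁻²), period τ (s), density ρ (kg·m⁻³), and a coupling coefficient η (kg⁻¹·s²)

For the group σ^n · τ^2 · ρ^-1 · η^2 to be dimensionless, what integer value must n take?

Balance the M exponent: (1)·n from σ, plus 2·(0) − (1) + 2·(-1) = -3 from the rest, must sum to zero.
n − 3 = 0, so n = 3.

3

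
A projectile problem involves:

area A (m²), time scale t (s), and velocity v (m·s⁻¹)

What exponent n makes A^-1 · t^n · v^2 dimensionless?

2

Balance the T exponent: (1)·n from t, plus −(0) + 2·(-1) = -2 from the rest, must sum to zero.
n − 2 = 0, so n = 2.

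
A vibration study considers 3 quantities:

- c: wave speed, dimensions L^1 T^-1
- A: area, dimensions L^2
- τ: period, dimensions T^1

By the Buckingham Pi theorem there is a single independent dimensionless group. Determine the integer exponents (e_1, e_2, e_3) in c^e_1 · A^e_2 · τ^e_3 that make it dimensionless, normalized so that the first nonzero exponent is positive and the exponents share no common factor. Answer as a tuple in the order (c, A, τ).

(2, -1, 2)

L: e_1·(1) + e_2·(2) + e_3·(0) = 0
T: e_1·(-1) + e_2·(0) + e_3·(1) = 0
Solving this homogeneous linear system for the smallest-integer solution (first nonzero entry positive) gives (2, -1, 2).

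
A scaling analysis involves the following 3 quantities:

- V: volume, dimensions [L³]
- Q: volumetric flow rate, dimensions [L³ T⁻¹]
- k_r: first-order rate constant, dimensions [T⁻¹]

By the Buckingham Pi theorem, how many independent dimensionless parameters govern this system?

1

There are 3 variables and 2 base dimensions (L, T).
The dimension matrix has rank 2.
Independent dimensionless groups: 3 − 2 = 1.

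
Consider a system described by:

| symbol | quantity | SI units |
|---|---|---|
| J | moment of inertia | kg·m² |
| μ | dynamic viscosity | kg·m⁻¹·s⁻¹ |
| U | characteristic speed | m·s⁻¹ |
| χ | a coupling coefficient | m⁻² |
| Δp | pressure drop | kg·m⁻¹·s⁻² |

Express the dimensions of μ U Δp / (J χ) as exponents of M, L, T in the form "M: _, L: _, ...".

M: 1, L: -1, T: -4

Collect each base-dimension exponent across the product:
  M: −(1) + (1) + (0) − (0) + (1) = 1
  L: −(2) + (-1) + (1) − (-2) + (-1) = -1
  T: −(0) + (-1) + (-1) − (0) + (-2) = -4
So the dimensions are [M L⁻¹ T⁻⁴].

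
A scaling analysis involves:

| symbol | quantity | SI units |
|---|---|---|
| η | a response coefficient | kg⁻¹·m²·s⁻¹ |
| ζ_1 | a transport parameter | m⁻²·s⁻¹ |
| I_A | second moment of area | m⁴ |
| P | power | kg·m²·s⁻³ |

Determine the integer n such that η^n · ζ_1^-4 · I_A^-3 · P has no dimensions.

1

Balance the M exponent: (-1)·n from η, plus −4·(0) − 3·(0) + (1) = 1 from the rest, must sum to zero.
−n + 1 = 0, so n = 1.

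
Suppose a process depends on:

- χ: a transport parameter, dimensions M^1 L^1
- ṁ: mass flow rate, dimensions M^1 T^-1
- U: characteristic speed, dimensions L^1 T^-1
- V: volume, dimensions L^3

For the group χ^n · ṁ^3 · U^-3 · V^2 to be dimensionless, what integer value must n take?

-3

Balance the M exponent: (1)·n from χ, plus 3·(1) − 3·(0) + 2·(0) = 3 from the rest, must sum to zero.
n + 3 = 0, so n = -3.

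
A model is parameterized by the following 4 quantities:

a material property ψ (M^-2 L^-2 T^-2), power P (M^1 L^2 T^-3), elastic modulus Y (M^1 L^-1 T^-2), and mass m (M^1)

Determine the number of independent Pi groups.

There are 4 variables and 3 base dimensions (M, L, T).
The dimension matrix has rank 3.
Independent dimensionless groups: 4 − 3 = 1.

1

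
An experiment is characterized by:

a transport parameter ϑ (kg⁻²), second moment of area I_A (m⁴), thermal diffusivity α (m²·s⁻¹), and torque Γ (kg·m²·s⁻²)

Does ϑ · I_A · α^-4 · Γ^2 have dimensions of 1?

Sum the exponent of each base dimension across the product:
  M: [ϑ]_M + [I_A]_M − 4·[α]_M + 2·[Γ]_M = (-2) + (0) − 4·(0) + 2·(1) = 0
  L: [ϑ]_L + [I_A]_L − 4·[α]_L + 2·[Γ]_L = (0) + (4) − 4·(2) + 2·(2) = 0
  T: [ϑ]_T + [I_A]_T − 4·[α]_T + 2·[Γ]_T = (0) + (0) − 4·(-1) + 2·(-2) = 0
  I: [ϑ]_I + [I_A]_I − 4·[α]_I + 2·[Γ]_I = (0) + (0) − 4·(0) + 2·(0) = 0
All base exponents vanish — dimensionless.

yes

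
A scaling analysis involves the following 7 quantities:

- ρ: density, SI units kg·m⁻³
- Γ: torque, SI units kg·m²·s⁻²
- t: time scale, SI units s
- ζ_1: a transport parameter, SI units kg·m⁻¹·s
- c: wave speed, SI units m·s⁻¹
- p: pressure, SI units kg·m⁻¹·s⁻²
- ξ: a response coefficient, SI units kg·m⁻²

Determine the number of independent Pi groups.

4

There are 7 variables and 3 base dimensions (M, L, T).
The dimension matrix has rank 3.
Independent dimensionless groups: 7 − 3 = 4.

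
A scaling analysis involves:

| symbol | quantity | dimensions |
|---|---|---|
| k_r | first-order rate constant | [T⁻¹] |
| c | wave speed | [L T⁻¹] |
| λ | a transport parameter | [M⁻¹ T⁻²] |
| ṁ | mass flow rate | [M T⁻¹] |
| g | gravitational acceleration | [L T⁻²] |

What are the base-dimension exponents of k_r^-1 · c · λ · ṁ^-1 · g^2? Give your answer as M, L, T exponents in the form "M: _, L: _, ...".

Collect each base-dimension exponent across the product:
  M: −(0) + (0) + (-1) − (1) + 2·(0) = -2
  L: −(0) + (1) + (0) − (0) + 2·(1) = 3
  T: −(-1) + (-1) + (-2) − (-1) + 2·(-2) = -5
So the dimensions are [M⁻² L³ T⁻⁵].

M: -2, L: 3, T: -5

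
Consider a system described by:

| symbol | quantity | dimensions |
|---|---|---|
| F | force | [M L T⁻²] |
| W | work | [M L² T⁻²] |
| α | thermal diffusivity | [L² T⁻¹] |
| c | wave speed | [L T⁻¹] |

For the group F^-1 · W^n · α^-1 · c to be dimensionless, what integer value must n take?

Balance the M exponent: (1)·n from W, plus −(1) − (0) + (0) = -1 from the rest, must sum to zero.
n − 1 = 0, so n = 1.

1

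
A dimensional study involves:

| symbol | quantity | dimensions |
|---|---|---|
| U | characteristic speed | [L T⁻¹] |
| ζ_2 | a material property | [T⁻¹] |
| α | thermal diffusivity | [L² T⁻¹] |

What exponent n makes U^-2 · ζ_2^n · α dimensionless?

1

Balance the T exponent: (-1)·n from ζ_2, plus −2·(-1) + (-1) = 1 from the rest, must sum to zero.
−n + 1 = 0, so n = 1.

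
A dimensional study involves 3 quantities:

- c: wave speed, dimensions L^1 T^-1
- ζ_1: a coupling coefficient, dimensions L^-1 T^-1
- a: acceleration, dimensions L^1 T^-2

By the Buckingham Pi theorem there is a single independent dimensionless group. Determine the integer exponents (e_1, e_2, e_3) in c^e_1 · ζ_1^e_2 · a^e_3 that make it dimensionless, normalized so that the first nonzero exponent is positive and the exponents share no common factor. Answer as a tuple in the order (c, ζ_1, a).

L: e_1·(1) + e_2·(-1) + e_3·(1) = 0
T: e_1·(-1) + e_2·(-1) + e_3·(-2) = 0
Solving this homogeneous linear system for the smallest-integer solution (first nonzero entry positive) gives (3, 1, -2).

(3, 1, -2)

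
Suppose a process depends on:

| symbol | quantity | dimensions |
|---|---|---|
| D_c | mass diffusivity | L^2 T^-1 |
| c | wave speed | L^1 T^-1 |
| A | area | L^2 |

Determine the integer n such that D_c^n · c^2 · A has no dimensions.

-2

Balance the L exponent: (2)·n from D_c, plus 2·(1) + (2) = 4 from the rest, must sum to zero.
2n + 4 = 0, so n = -2.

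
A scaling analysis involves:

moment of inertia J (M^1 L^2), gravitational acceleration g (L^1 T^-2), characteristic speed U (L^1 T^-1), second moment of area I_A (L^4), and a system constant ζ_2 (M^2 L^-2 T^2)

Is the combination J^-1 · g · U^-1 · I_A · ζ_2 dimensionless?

no

Sum the exponent of each base dimension across the product:
  M: −[J]_M + [g]_M − [U]_M + [I_A]_M + [ζ_2]_M = −(1) + (0) − (0) + (0) + (2) = 1
  L: −[J]_L + [g]_L − [U]_L + [I_A]_L + [ζ_2]_L = −(2) + (1) − (1) + (4) + (-2) = 0
  T: −[J]_T + [g]_T − [U]_T + [I_A]_T + [ζ_2]_T = −(0) + (-2) − (-1) + (0) + (2) = 1
Net dimensions [M T] ≠ [1] — not dimensionless.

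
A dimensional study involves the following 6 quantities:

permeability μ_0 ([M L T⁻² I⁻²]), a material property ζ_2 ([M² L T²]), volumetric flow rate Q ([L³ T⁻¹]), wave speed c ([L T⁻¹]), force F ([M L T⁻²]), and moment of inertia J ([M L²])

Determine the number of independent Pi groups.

There are 6 variables and 4 base dimensions (M, L, T, I).
The dimension matrix has rank 4.
Independent dimensionless groups: 6 − 4 = 2.

2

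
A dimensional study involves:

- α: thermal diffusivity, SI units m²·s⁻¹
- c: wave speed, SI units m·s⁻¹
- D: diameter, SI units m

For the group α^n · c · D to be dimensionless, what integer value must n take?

-1

Balance the L exponent: (2)·n from α, plus (1) + (1) = 2 from the rest, must sum to zero.
2n + 2 = 0, so n = -1.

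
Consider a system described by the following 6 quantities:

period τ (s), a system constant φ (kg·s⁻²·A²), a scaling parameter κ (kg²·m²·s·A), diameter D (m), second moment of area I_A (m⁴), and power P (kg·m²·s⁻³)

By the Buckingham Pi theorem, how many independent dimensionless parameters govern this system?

There are 6 variables and 4 base dimensions (M, L, T, I).
The dimension matrix has rank 4.
Independent dimensionless groups: 6 − 4 = 2.

2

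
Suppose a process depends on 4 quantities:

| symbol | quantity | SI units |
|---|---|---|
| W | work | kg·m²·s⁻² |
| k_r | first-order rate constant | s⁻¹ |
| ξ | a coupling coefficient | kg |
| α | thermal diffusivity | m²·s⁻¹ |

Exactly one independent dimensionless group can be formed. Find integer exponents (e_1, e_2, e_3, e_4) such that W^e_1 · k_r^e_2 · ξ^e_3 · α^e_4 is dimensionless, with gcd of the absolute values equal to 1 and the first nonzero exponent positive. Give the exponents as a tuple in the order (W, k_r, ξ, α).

(1, -1, -1, -1)

M: e_1·(1) + e_2·(0) + e_3·(1) + e_4·(0) = 0
L: e_1·(2) + e_2·(0) + e_3·(0) + e_4·(2) = 0
T: e_1·(-2) + e_2·(-1) + e_3·(0) + e_4·(-1) = 0
Solving this homogeneous linear system for the smallest-integer solution (first nonzero entry positive) gives (1, -1, -1, -1).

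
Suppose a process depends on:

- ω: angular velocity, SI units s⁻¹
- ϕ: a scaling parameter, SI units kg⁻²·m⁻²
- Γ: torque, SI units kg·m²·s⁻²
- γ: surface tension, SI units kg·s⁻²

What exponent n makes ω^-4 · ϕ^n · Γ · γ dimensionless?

1

Balance the M exponent: (-2)·n from ϕ, plus −4·(0) + (1) + (1) = 2 from the rest, must sum to zero.
-2n + 2 = 0, so n = 1.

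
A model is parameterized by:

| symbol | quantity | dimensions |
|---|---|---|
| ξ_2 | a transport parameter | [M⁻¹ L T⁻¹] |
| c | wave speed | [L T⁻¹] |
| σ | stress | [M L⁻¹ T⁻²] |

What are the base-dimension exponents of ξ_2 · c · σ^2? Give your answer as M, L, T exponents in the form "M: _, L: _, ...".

Collect each base-dimension exponent across the product:
  M: (-1) + (0) + 2·(1) = 1
  L: (1) + (1) + 2·(-1) = 0
  T: (-1) + (-1) + 2·(-2) = -6
So the dimensions are [M T⁻⁶].

M: 1, L: 0, T: -6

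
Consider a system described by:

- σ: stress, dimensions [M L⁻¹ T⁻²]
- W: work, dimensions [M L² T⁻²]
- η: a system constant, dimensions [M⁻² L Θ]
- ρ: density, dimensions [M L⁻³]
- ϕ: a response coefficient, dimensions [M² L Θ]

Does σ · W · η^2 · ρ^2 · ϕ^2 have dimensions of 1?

Sum the exponent of each base dimension across the product:
  M: [σ]_M + [W]_M + 2·[η]_M + 2·[ρ]_M + 2·[ϕ]_M = (1) + (1) + 2·(-2) + 2·(1) + 2·(2) = 4
  L: [σ]_L + [W]_L + 2·[η]_L + 2·[ρ]_L + 2·[ϕ]_L = (-1) + (2) + 2·(1) + 2·(-3) + 2·(1) = -1
  T: [σ]_T + [W]_T + 2·[η]_T + 2·[ρ]_T + 2·[ϕ]_T = (-2) + (-2) + 2·(0) + 2·(0) + 2·(0) = -4
  Θ: [σ]_Θ + [W]_Θ + 2·[η]_Θ + 2·[ρ]_Θ + 2·[ϕ]_Θ = (0) + (0) + 2·(1) + 2·(0) + 2·(1) = 4
Net dimensions [M⁴ L⁻¹ T⁻⁴ Θ⁴] ≠ [1] — not dimensionless.

no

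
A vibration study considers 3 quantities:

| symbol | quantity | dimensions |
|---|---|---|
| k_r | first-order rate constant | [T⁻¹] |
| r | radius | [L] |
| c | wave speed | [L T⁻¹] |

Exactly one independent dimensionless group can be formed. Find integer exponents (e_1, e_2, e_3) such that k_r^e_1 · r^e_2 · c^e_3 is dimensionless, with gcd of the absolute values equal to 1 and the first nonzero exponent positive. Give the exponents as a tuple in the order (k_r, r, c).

L: e_1·(0) + e_2·(1) + e_3·(1) = 0
T: e_1·(-1) + e_2·(0) + e_3·(-1) = 0
Solving this homogeneous linear system for the smallest-integer solution (first nonzero entry positive) gives (1, 1, -1).

(1, 1, -1)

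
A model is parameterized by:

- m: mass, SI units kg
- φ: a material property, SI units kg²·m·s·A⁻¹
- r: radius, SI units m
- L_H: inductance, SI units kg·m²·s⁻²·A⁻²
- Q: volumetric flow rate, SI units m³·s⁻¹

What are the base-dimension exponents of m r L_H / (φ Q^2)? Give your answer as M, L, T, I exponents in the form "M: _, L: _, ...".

M: 0, L: -4, T: -1, I: -1

Collect each base-dimension exponent across the product:
  M: (1) − (2) + (0) + (1) − 2·(0) = 0
  L: (0) − (1) + (1) + (2) − 2·(3) = -4
  T: (0) − (1) + (0) + (-2) − 2·(-1) = -1
  I: (0) − (-1) + (0) + (-2) − 2·(0) = -1
So the dimensions are [L⁻⁴ T⁻¹ I⁻¹].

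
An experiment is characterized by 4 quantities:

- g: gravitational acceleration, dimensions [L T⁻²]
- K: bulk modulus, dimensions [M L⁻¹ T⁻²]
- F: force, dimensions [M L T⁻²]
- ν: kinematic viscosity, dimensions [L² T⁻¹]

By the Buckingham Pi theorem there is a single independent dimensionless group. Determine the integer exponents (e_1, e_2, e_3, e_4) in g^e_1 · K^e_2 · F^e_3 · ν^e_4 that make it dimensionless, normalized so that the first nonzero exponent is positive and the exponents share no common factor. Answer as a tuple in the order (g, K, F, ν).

(2, -3, 3, -4)

M: e_1·(0) + e_2·(1) + e_3·(1) + e_4·(0) = 0
L: e_1·(1) + e_2·(-1) + e_3·(1) + e_4·(2) = 0
T: e_1·(-2) + e_2·(-2) + e_3·(-2) + e_4·(-1) = 0
Solving this homogeneous linear system for the smallest-integer solution (first nonzero entry positive) gives (2, -3, 3, -4).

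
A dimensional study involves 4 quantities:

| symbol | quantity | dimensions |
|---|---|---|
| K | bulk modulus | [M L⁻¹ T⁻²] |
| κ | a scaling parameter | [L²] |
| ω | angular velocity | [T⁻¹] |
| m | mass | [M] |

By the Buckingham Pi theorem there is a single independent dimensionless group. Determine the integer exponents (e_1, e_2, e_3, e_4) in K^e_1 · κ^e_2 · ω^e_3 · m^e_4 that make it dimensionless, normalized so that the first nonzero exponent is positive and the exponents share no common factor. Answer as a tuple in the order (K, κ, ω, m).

M: e_1·(1) + e_2·(0) + e_3·(0) + e_4·(1) = 0
L: e_1·(-1) + e_2·(2) + e_3·(0) + e_4·(0) = 0
T: e_1·(-2) + e_2·(0) + e_3·(-1) + e_4·(0) = 0
Solving this homogeneous linear system for the smallest-integer solution (first nonzero entry positive) gives (2, 1, -4, -2).

(2, 1, -4, -2)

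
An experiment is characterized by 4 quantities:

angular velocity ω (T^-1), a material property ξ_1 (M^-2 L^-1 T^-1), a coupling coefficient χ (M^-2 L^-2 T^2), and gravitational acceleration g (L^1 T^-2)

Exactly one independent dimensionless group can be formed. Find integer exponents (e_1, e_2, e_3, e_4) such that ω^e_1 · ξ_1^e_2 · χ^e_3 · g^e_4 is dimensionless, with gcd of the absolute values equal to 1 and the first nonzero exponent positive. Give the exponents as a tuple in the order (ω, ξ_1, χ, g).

(1, -1, 1, 1)

M: e_1·(0) + e_2·(-2) + e_3·(-2) + e_4·(0) = 0
L: e_1·(0) + e_2·(-1) + e_3·(-2) + e_4·(1) = 0
T: e_1·(-1) + e_2·(-1) + e_3·(2) + e_4·(-2) = 0
Solving this homogeneous linear system for the smallest-integer solution (first nonzero entry positive) gives (1, -1, 1, 1).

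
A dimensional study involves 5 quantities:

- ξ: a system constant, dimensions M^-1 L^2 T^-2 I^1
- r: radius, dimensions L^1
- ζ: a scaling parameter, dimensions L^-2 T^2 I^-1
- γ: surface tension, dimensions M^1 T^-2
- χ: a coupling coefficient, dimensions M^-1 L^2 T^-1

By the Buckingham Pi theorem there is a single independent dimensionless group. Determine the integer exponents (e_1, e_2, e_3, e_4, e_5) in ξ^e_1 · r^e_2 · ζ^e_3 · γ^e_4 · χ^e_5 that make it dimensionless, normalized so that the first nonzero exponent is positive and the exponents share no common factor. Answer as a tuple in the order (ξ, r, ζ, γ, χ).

(3, 4, 3, 1, -2)

M: e_1·(-1) + e_2·(0) + e_3·(0) + e_4·(1) + e_5·(-1) = 0
L: e_1·(2) + e_2·(1) + e_3·(-2) + e_4·(0) + e_5·(2) = 0
T: e_1·(-2) + e_2·(0) + e_3·(2) + e_4·(-2) + e_5·(-1) = 0
I: e_1·(1) + e_2·(0) + e_3·(-1) + e_4·(0) + e_5·(0) = 0
Solving this homogeneous linear system for the smallest-integer solution (first nonzero entry positive) gives (3, 4, 3, 1, -2).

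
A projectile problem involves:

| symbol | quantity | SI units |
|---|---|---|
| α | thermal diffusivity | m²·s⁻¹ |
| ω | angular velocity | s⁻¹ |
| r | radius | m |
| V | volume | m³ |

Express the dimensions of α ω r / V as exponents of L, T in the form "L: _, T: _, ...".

L: 0, T: -2

Collect each base-dimension exponent across the product:
  L: (2) + (0) + (1) − (3) = 0
  T: (-1) + (-1) + (0) − (0) = -2
So the dimensions are [T⁻²].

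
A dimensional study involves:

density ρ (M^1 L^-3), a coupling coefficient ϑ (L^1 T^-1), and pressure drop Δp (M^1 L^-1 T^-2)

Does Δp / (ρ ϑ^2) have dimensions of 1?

Sum the exponent of each base dimension across the product:
  M: −[ρ]_M − 2·[ϑ]_M + [Δp]_M = −(1) − 2·(0) + (1) = 0
  L: −[ρ]_L − 2·[ϑ]_L + [Δp]_L = −(-3) − 2·(1) + (-1) = 0
  T: −[ρ]_T − 2·[ϑ]_T + [Δp]_T = −(0) − 2·(-1) + (-2) = 0
All base exponents vanish — dimensionless.

yes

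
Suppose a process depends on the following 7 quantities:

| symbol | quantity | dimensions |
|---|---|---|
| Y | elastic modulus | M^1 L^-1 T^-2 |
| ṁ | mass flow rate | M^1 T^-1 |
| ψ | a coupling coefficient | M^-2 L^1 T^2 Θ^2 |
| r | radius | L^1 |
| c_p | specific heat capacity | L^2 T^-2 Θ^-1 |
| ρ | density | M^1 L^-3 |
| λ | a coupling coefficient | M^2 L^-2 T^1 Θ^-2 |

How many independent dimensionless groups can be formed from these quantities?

3

There are 7 variables and 4 base dimensions (M, L, T, Θ).
The dimension matrix has rank 4.
Independent dimensionless groups: 7 − 4 = 3.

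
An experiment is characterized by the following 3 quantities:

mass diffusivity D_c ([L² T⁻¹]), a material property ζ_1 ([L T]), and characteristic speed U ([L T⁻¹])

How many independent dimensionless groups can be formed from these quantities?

1

There are 3 variables and 2 base dimensions (L, T).
The dimension matrix has rank 2.
Independent dimensionless groups: 3 − 2 = 1.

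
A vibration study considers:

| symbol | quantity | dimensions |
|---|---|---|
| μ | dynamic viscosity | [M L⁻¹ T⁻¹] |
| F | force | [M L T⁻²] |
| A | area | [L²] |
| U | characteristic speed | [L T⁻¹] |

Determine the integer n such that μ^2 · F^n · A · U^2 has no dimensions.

-2

Balance the M exponent: (1)·n from F, plus 2·(1) + (0) + 2·(0) = 2 from the rest, must sum to zero.
n + 2 = 0, so n = -2.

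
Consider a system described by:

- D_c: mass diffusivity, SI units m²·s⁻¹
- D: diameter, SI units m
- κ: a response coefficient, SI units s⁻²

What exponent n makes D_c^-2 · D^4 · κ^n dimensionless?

Balance the T exponent: (-2)·n from κ, plus −2·(-1) + 4·(0) = 2 from the rest, must sum to zero.
-2n + 2 = 0, so n = 1.

1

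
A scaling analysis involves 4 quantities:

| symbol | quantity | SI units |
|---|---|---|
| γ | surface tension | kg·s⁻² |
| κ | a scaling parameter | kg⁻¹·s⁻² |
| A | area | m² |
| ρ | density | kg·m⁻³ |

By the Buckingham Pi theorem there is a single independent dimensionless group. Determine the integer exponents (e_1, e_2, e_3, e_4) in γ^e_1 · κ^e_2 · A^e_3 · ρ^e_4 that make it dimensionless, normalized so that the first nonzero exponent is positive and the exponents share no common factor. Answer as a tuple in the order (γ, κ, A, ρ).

M: e_1·(1) + e_2·(-1) + e_3·(0) + e_4·(1) = 0
L: e_1·(0) + e_2·(0) + e_3·(2) + e_4·(-3) = 0
T: e_1·(-2) + e_2·(-2) + e_3·(0) + e_4·(0) = 0
Solving this homogeneous linear system for the smallest-integer solution (first nonzero entry positive) gives (1, -1, -3, -2).

(1, -1, -3, -2)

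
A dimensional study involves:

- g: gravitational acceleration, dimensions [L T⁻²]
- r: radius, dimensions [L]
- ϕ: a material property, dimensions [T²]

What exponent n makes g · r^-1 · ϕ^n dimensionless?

1

Balance the T exponent: (2)·n from ϕ, plus (-2) − (0) = -2 from the rest, must sum to zero.
2n − 2 = 0, so n = 1.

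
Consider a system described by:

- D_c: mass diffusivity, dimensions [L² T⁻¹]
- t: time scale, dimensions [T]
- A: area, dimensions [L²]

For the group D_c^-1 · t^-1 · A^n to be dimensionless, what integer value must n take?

1

Balance the L exponent: (2)·n from A, plus −(2) − (0) = -2 from the rest, must sum to zero.
2n − 2 = 0, so n = 1.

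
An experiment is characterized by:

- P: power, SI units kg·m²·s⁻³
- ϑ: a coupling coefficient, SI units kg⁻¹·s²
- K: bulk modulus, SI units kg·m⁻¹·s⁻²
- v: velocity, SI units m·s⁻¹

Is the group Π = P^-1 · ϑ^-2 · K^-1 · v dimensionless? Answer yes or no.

yes

Sum the exponent of each base dimension across the product:
  M: −[P]_M − 2·[ϑ]_M − [K]_M + [v]_M = −(1) − 2·(-1) − (1) + (0) = 0
  L: −[P]_L − 2·[ϑ]_L − [K]_L + [v]_L = −(2) − 2·(0) − (-1) + (1) = 0
  T: −[P]_T − 2·[ϑ]_T − [K]_T + [v]_T = −(-3) − 2·(2) − (-2) + (-1) = 0
All base exponents vanish — dimensionless.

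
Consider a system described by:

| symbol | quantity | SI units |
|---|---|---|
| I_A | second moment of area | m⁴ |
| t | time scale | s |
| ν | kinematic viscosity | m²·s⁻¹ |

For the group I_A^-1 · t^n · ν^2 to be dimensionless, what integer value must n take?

2

Balance the T exponent: (1)·n from t, plus −(0) + 2·(-1) = -2 from the rest, must sum to zero.
n − 2 = 0, so n = 2.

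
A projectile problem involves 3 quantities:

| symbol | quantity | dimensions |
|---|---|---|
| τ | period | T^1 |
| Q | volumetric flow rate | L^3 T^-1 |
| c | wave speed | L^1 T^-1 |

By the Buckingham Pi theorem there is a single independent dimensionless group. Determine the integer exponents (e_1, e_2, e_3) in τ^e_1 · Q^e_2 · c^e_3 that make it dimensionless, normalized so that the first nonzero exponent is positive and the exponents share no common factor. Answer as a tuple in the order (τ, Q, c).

L: e_1·(0) + e_2·(3) + e_3·(1) = 0
T: e_1·(1) + e_2·(-1) + e_3·(-1) = 0
Solving this homogeneous linear system for the smallest-integer solution (first nonzero entry positive) gives (2, -1, 3).

(2, -1, 3)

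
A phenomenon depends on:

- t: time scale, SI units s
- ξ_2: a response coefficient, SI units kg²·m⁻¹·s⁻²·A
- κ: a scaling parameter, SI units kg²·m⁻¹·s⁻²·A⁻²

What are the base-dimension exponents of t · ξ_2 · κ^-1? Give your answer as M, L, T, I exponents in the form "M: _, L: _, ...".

Collect each base-dimension exponent across the product:
  M: (0) + (2) − (2) = 0
  L: (0) + (-1) − (-1) = 0
  T: (1) + (-2) − (-2) = 1
  I: (0) + (1) − (-2) = 3
So the dimensions are [T I³].

M: 0, L: 0, T: 1, I: 3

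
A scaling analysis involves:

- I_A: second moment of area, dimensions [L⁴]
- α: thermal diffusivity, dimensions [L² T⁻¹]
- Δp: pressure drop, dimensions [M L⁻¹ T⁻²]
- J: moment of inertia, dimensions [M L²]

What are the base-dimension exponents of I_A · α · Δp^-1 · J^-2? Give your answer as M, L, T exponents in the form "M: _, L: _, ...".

Collect each base-dimension exponent across the product:
  M: (0) + (0) − (1) − 2·(1) = -3
  L: (4) + (2) − (-1) − 2·(2) = 3
  T: (0) + (-1) − (-2) − 2·(0) = 1
So the dimensions are [M⁻³ L³ T].

M: -3, L: 3, T: 1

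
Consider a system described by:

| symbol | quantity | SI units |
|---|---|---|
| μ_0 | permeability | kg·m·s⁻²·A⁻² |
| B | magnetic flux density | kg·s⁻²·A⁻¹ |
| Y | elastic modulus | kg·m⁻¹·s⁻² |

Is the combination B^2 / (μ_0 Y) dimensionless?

yes

Sum the exponent of each base dimension across the product:
  M: −[μ_0]_M + 2·[B]_M − [Y]_M = −(1) + 2·(1) − (1) = 0
  L: −[μ_0]_L + 2·[B]_L − [Y]_L = −(1) + 2·(0) − (-1) = 0
  T: −[μ_0]_T + 2·[B]_T − [Y]_T = −(-2) + 2·(-2) − (-2) = 0
  I: −[μ_0]_I + 2·[B]_I − [Y]_I = −(-2) + 2·(-1) − (0) = 0
All base exponents vanish — dimensionless.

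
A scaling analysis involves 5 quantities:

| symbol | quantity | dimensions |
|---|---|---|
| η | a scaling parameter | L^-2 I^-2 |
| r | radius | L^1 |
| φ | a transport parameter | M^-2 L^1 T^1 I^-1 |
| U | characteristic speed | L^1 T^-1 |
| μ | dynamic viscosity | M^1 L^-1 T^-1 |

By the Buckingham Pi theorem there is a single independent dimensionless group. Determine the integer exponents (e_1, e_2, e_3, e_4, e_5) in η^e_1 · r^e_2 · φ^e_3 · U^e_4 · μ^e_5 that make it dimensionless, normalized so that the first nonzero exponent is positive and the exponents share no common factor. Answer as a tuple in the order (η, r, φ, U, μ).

(1, -2, -2, 2, -4)

M: e_1·(0) + e_2·(0) + e_3·(-2) + e_4·(0) + e_5·(1) = 0
L: e_1·(-2) + e_2·(1) + e_3·(1) + e_4·(1) + e_5·(-1) = 0
T: e_1·(0) + e_2·(0) + e_3·(1) + e_4·(-1) + e_5·(-1) = 0
I: e_1·(-2) + e_2·(0) + e_3·(-1) + e_4·(0) + e_5·(0) = 0
Solving this homogeneous linear system for the smallest-integer solution (first nonzero entry positive) gives (1, -2, -2, 2, -4).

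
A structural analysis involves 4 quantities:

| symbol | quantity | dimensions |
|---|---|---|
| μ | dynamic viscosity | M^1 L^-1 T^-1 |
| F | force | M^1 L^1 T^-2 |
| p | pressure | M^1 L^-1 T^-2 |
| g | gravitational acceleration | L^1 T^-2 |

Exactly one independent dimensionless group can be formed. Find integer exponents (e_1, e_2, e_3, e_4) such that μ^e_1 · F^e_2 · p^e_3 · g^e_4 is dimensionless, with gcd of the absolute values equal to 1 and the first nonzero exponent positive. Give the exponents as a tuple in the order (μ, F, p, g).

M: e_1·(1) + e_2·(1) + e_3·(1) + e_4·(0) = 0
L: e_1·(-1) + e_2·(1) + e_3·(-1) + e_4·(1) = 0
T: e_1·(-1) + e_2·(-2) + e_3·(-2) + e_4·(-2) = 0
Solving this homogeneous linear system for the smallest-integer solution (first nonzero entry positive) gives (4, -1, -3, 2).

(4, -1, -3, 2)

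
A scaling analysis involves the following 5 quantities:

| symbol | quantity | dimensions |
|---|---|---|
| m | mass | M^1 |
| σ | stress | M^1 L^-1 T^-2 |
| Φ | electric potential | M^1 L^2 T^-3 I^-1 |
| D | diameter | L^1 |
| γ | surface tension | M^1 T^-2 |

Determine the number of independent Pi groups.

1

There are 5 variables and 4 base dimensions (M, L, T, I).
The dimension matrix has rank 4.
Independent dimensionless groups: 5 − 4 = 1.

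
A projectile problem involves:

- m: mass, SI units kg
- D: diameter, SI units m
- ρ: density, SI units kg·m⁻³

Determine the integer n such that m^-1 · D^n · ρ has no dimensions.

Balance the L exponent: (1)·n from D, plus −(0) + (-3) = -3 from the rest, must sum to zero.
n − 3 = 0, so n = 3.

3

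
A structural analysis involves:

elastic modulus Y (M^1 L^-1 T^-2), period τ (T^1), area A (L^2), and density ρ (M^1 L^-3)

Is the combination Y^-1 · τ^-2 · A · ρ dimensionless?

yes

Sum the exponent of each base dimension across the product:
  M: −[Y]_M − 2·[τ]_M + [A]_M + [ρ]_M = −(1) − 2·(0) + (0) + (1) = 0
  L: −[Y]_L − 2·[τ]_L + [A]_L + [ρ]_L = −(-1) − 2·(0) + (2) + (-3) = 0
  T: −[Y]_T − 2·[τ]_T + [A]_T + [ρ]_T = −(-2) − 2·(1) + (0) + (0) = 0
All base exponents vanish — dimensionless.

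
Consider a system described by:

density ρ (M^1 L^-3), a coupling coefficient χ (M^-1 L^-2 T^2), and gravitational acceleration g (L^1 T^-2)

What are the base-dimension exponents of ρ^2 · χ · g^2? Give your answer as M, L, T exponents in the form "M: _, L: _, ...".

M: 1, L: -6, T: -2

Collect each base-dimension exponent across the product:
  M: 2·(1) + (-1) + 2·(0) = 1
  L: 2·(-3) + (-2) + 2·(1) = -6
  T: 2·(0) + (2) + 2·(-2) = -2
So the dimensions are [M L⁻⁶ T⁻²].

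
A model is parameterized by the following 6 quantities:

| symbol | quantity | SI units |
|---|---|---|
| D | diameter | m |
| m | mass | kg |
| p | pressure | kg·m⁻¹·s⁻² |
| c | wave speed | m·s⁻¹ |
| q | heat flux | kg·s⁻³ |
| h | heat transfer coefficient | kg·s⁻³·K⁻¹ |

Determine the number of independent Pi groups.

There are 6 variables and 4 base dimensions (M, L, T, Θ).
The dimension matrix has rank 4.
Independent dimensionless groups: 6 − 4 = 2.

2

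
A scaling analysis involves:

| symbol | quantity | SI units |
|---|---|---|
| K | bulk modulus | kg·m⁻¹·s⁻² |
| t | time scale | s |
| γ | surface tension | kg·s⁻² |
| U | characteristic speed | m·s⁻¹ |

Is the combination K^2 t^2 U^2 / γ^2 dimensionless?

Sum the exponent of each base dimension across the product:
  M: 2·[K]_M + 2·[t]_M − 2·[γ]_M + 2·[U]_M = 2·(1) + 2·(0) − 2·(1) + 2·(0) = 0
  L: 2·[K]_L + 2·[t]_L − 2·[γ]_L + 2·[U]_L = 2·(-1) + 2·(0) − 2·(0) + 2·(1) = 0
  T: 2·[K]_T + 2·[t]_T − 2·[γ]_T + 2·[U]_T = 2·(-2) + 2·(1) − 2·(-2) + 2·(-1) = 0
All base exponents vanish — dimensionless.

yes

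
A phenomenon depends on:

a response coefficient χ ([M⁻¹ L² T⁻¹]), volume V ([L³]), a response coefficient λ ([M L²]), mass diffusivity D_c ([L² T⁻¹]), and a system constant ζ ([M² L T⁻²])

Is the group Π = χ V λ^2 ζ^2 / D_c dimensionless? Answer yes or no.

Sum the exponent of each base dimension across the product:
  M: [χ]_M + [V]_M + 2·[λ]_M − [D_c]_M + 2·[ζ]_M = (-1) + (0) + 2·(1) − (0) + 2·(2) = 5
  L: [χ]_L + [V]_L + 2·[λ]_L − [D_c]_L + 2·[ζ]_L = (2) + (3) + 2·(2) − (2) + 2·(1) = 9
  T: [χ]_T + [V]_T + 2·[λ]_T − [D_c]_T + 2·[ζ]_T = (-1) + (0) + 2·(0) − (-1) + 2·(-2) = -4
Net dimensions [M⁵ L⁹ T⁻⁴] ≠ [1] — not dimensionless.

no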